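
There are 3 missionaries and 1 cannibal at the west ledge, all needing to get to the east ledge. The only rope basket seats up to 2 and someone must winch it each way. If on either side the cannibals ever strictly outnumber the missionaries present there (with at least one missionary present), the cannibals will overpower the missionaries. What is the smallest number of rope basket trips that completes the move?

5

Counting alone: each trip to the east ledge takes at most 2 across and each return brings at least 1 back, so after t trips out (and t−1 returns) at most 2t − (t−1) of the 4 are across; that first reaches 4 at t = 3, so at least 5 crossings are needed.
The plan below uses exactly 5 crossings, so it is optimal:
1. 1 missionary and 1 cannibal → the east ledge.  (the west ledge: 2M 0C; the east ledge: 1M 1C)
2. 1 cannibal ← the west ledge.  (the west ledge: 2M 1C; the east ledge: 1M 0C)
3. 1 missionary and 1 cannibal → the east ledge.  (the west ledge: 1M 0C; the east ledge: 2M 1C)
4. 1 cannibal ← the west ledge.  (the west ledge: 1M 1C; the east ledge: 2M 0C)
5. 1 missionary and 1 cannibal → the east ledge.  (the west ledge: 0M 0C; the east ledge: 3M 1C)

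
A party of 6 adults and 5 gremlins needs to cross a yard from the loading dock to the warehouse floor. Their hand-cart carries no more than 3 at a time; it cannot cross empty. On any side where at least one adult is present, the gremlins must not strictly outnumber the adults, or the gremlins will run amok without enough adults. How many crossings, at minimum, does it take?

Counting alone: each trip to the warehouse floor takes at most 3 across and each return brings at least 1 back, so after t trips out (and t−1 returns) at most 3t − (t−1) of the 11 are across; that first reaches 11 at t = 5, so at least 9 crossings are needed.
The plan below uses exactly 9 crossings, so it is optimal:
1. 3 gremlins → the warehouse floor.  (the loading dock: 6A 2G; the warehouse floor: 0A 3G)
2. 1 gremlin ← the loading dock.  (the loading dock: 6A 3G; the warehouse floor: 0A 2G)
3. 3 adults → the warehouse floor.  (the loading dock: 3A 3G; the warehouse floor: 3A 2G)
4. 1 adult ← the loading dock.  (the loading dock: 4A 3G; the warehouse floor: 2A 2G)
5. 2 adults and 1 gremlin → the warehouse floor.  (the loading dock: 2A 2G; the warehouse floor: 4A 3G)
6. 1 adult ← the loading dock.  (the loading dock: 3A 2G; the warehouse floor: 3A 3G)
7. 2 adults and 1 gremlin → the warehouse floor.  (the loading dock: 1A 1G; the warehouse floor: 5A 4G)
8. 1 adult ← the loading dock.  (the loading dock: 2A 1G; the warehouse floor: 4A 4G)
9. 2 adults and 1 gremlin → the warehouse floor.  (the loading dock: 0A 0G; the warehouse floor: 6A 5G)

9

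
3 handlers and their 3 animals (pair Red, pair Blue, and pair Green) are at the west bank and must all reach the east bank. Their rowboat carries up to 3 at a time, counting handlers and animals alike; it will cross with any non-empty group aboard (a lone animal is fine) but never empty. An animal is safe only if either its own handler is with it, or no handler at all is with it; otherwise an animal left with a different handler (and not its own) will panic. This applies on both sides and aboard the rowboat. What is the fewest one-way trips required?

Counting alone: each trip to the east bank takes at most 3 across and each return brings at least 1 back, so after t trips out (and t−1 returns) at most 3t − (t−1) of the 6 are across; that first reaches 6 at t = 3, so at least 5 crossings are needed.
The plan below uses exactly 5 crossings, so it is optimal:
1. animal Red and handler Red cross → the east bank.
2. handler Red crosses ← the west bank.
3. handler Blue, handler Green, and handler Red cross → the east bank.
4. animal Red crosses ← the west bank.
5. animal Blue, animal Green, and animal Red cross → the east bank.

5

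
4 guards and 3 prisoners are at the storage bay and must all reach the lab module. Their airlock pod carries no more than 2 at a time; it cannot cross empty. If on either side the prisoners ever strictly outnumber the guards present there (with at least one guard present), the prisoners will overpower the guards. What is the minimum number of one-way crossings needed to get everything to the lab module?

11

Counting alone: each trip to the lab module takes at most 2 across and each return brings at least 1 back, so after t trips out (and t−1 returns) at most 2t − (t−1) of the 7 are across; that first reaches 7 at t = 6, so at least 11 crossings are needed.
The plan below uses exactly 11 crossings, so it is optimal:
1. 2 prisoners → the lab module.  (the storage bay: 4G 1P; the lab module: 0G 2P)
2. 1 prisoner ← the storage bay.  (the storage bay: 4G 2P; the lab module: 0G 1P)
3. 2 prisoners → the lab module.  (the storage bay: 4G 0P; the lab module: 0G 3P)
4. 1 prisoner ← the storage bay.  (the storage bay: 4G 1P; the lab module: 0G 2P)
5. 2 guards → the lab module.  (the storage bay: 2G 1P; the lab module: 2G 2P)
6. 1 prisoner ← the storage bay.  (the storage bay: 2G 2P; the lab module: 2G 1P)
7. 1 guard and 1 prisoner → the lab module.  (the storage bay: 1G 1P; the lab module: 3G 2P)
8. 1 guard ← the storage bay.  (the storage bay: 2G 1P; the lab module: 2G 2P)
9. 1 guard and 1 prisoner → the lab module.  (the storage bay: 1G 0P; the lab module: 3G 3P)
10. 1 prisoner ← the storage bay.  (the storage bay: 1G 1P; the lab module: 3G 2P)
11. 1 guard and 1 prisoner → the lab module.  (the storage bay: 0G 0P; the lab module: 4G 3P)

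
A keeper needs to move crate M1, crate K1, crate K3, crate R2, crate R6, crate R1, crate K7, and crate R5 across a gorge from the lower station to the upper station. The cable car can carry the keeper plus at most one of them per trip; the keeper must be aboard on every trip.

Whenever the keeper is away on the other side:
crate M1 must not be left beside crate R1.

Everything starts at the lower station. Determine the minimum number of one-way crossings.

Counting alone: the keeper can take at most 1 across per trip to the upper station, so moving all 8 needs at least 8 loaded trips out, with a return between consecutive ones — at least 15 crossings.
The plan below uses exactly 15 crossings, so it is optimal:
1. Keeper goes to the upper station with crate M1.
2. Keeper goes back to the lower station alone.
3. Keeper goes to the upper station with crate K1.
4. Keeper goes back to the lower station alone.
5. Keeper goes to the upper station with crate K3.
6. Keeper goes back to the lower station alone.
7. Keeper goes to the upper station with crate R2.
8. Keeper goes back to the lower station alone.
9. Keeper goes to the upper station with crate R6.
10. Keeper goes back to the lower station alone.
11. Keeper goes to the upper station with crate K7.
12. Keeper goes back to the lower station alone.
13. Keeper goes to the upper station with crate R5.
14. Keeper goes back to the lower station alone.
15. Keeper goes to the upper station with crate R1.

15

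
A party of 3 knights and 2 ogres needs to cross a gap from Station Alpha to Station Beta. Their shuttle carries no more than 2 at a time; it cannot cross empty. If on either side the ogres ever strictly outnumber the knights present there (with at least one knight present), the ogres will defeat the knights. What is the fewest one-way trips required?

7

Counting alone: each trip to Station Beta takes at most 2 across and each return brings at least 1 back, so after t trips out (and t−1 returns) at most 2t − (t−1) of the 5 are across; that first reaches 5 at t = 4, so at least 7 crossings are needed.
The plan below uses exactly 7 crossings, so it is optimal:
1. 2 ogres → Station Beta.  (Station Alpha: 3K 0O; Station Beta: 0K 2O)
2. 1 ogre ← Station Alpha.  (Station Alpha: 3K 1O; Station Beta: 0K 1O)
3. 2 knights → Station Beta.  (Station Alpha: 1K 1O; Station Beta: 2K 1O)
4. 1 knight ← Station Alpha.  (Station Alpha: 2K 1O; Station Beta: 1K 1O)
5. 1 knight and 1 ogre → Station Beta.  (Station Alpha: 1K 0O; Station Beta: 2K 2O)
6. 1 ogre ← Station Alpha.  (Station Alpha: 1K 1O; Station Beta: 2K 1O)
7. 1 knight and 1 ogre → Station Beta.  (Station Alpha: 0K 0O; Station Beta: 3K 2O)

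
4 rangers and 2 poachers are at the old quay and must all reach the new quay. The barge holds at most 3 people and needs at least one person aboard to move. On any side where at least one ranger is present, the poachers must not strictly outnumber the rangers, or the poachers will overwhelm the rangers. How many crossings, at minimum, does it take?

5

Counting alone: each trip to the new quay takes at most 3 across and each return brings at least 1 back, so after t trips out (and t−1 returns) at most 3t − (t−1) of the 6 are across; that first reaches 6 at t = 3, so at least 5 crossings are needed.
The plan below uses exactly 5 crossings, so it is optimal:
1. 2 poachers → the new quay.  (the old quay: 4R 0P; the new quay: 0R 2P)
2. 1 poacher ← the old quay.  (the old quay: 4R 1P; the new quay: 0R 1P)
3. 2 rangers and 1 poacher → the new quay.  (the old quay: 2R 0P; the new quay: 2R 2P)
4. 1 poacher ← the old quay.  (the old quay: 2R 1P; the new quay: 2R 1P)
5. 2 rangers and 1 poacher → the new quay.  (the old quay: 0R 0P; the new quay: 4R 2P)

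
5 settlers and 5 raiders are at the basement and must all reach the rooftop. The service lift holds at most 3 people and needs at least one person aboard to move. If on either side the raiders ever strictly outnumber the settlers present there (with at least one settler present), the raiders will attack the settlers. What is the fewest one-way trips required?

11

Counting alone: each trip to the rooftop takes at most 3 across and each return brings at least 1 back, so after t trips out (and t−1 returns) at most 3t − (t−1) of the 10 are across; that first reaches 10 at t = 5, so at least 9 crossings are needed.
The safety rule pushes this higher. Following every safe sequence of crossings, the most of the 10 that can be at the rooftop as the service lift arrives there on crossing 9 is 9 — never all 10.
So no plan with fewer than 11 crossings exists, and this one achieves 11:
1. 2 raiders → the rooftop.  (the basement: 5S 3R; the rooftop: 0S 2R)
2. 1 raider ← the basement.  (the basement: 5S 4R; the rooftop: 0S 1R)
3. 3 raiders → the rooftop.  (the basement: 5S 1R; the rooftop: 0S 4R)
4. 1 raider ← the basement.  (the basement: 5S 2R; the rooftop: 0S 3R)
5. 3 settlers → the rooftop.  (the basement: 2S 2R; the rooftop: 3S 3R)
6. 1 settler and 1 raider ← the basement.  (the basement: 3S 3R; the rooftop: 2S 2R)
7. 3 settlers → the rooftop.  (the basement: 0S 3R; the rooftop: 5S 2R)
8. 1 raider ← the basement.  (the basement: 0S 4R; the rooftop: 5S 1R)
9. 2 raiders → the rooftop.  (the basement: 0S 2R; the rooftop: 5S 3R)
10. 1 raider ← the basement.  (the basement: 0S 3R; the rooftop: 5S 2R)
11. 3 raiders → the rooftop.  (the basement: 0S 0R; the rooftop: 5S 5R)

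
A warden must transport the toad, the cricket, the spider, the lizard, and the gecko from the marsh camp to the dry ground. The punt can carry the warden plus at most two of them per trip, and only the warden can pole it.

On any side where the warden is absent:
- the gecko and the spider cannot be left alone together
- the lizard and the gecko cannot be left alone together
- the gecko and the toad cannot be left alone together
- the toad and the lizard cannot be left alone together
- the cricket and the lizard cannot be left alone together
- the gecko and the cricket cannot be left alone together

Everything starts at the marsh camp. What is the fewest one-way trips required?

7

Counting alone: the warden can take at most 2 across per trip to the dry ground, so moving all 5 needs at least 3 loaded trips out, with a return between consecutive ones — at least 5 crossings.
The safety rule pushes this higher. Following every safe sequence of crossings, the most of the 5 that can be at the dry ground as the punt arrives there on crossing 5 is 4 — never all 5.
So no plan with fewer than 7 crossings exists, and this one achieves 7:
1. Warden goes to the dry ground with the gecko and the lizard.
2. Warden goes back to the marsh camp with the lizard.
3. Warden goes to the dry ground with the cricket and the toad.
4. Warden goes back to the marsh camp with the gecko.
5. Warden goes to the dry ground with the lizard and the spider.
6. Warden goes back to the marsh camp with the lizard.
7. Warden goes to the dry ground with the gecko and the lizard.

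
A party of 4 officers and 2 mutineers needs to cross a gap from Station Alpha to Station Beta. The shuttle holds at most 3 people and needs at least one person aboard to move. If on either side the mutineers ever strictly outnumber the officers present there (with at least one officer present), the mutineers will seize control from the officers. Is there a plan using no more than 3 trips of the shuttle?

Counting alone: each trip to Station Beta takes at most 3 across and each return brings at least 1 back, so after t trips out (and t−1 returns) at most 3t − (t−1) of the 6 are across; that first reaches 6 at t = 3, so at least 5 crossings are needed.
Since 3 < 5, 3 crossings cannot be enough. (The shortest complete plan in fact takes 5:)
1. 2 mutineers → Station Beta.  (Station Alpha: 4O 0M; Station Beta: 0O 2M)
2. 1 mutineer ← Station Alpha.  (Station Alpha: 4O 1M; Station Beta: 0O 1M)
3. 2 officers and 1 mutineer → Station Beta.  (Station Alpha: 2O 0M; Station Beta: 2O 2M)
4. 1 mutineer ← Station Alpha.  (Station Alpha: 2O 1M; Station Beta: 2O 1M)
5. 2 officers and 1 mutineer → Station Beta.  (Station Alpha: 0O 0M; Station Beta: 4O 2M)

No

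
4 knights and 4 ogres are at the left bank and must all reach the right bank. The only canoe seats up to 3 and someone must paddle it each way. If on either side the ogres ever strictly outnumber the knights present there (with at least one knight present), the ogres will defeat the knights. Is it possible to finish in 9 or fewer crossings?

Yes

Yes — this plan uses 9 crossings (≤ 9):
1. 2 ogres → the right bank.  (the left bank: 4K 2O; the right bank: 0K 2O)
2. 1 ogre ← the left bank.  (the left bank: 4K 3O; the right bank: 0K 1O)
3. 3 ogres → the right bank.  (the left bank: 4K 0O; the right bank: 0K 4O)
4. 1 ogre ← the left bank.  (the left bank: 4K 1O; the right bank: 0K 3O)
5. 3 knights → the right bank.  (the left bank: 1K 1O; the right bank: 3K 3O)
6. 1 knight and 1 ogre ← the left bank.  (the left bank: 2K 2O; the right bank: 2K 2O)
7. 2 knights → the right bank.  (the left bank: 0K 2O; the right bank: 4K 2O)
8. 1 ogre ← the left bank.  (the left bank: 0K 3O; the right bank: 4K 1O)
9. 3 ogres → the right bank.  (the left bank: 0K 0O; the right bank: 4K 4O)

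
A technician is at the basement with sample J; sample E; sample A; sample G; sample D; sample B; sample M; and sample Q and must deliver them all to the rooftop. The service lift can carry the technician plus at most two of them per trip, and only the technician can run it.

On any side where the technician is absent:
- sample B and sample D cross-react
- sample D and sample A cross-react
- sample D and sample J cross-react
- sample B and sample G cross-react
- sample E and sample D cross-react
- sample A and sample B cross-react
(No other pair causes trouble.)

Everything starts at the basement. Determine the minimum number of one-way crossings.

Counting alone: the technician can take at most 2 across per trip to the rooftop, so moving all 8 needs at least 4 loaded trips out, with a return between consecutive ones — at least 7 crossings.
The safety rule pushes this higher. Following every safe sequence of crossings, the most of the 8 that can be at the rooftop as the service lift arrives there on crossings 7, 9, 11 is 5, 6, 7 respectively — never all 8.
So no plan with fewer than 13 crossings exists, and this one achieves 13:
1. Technician goes to the rooftop with sample B and sample D.  [the basement: sample A, sample E, sample G, sample J, sample M, sample Q | the rooftop: sample B, sample D]
2. Technician goes back to the basement with sample D.  [the basement: sample A, sample D, sample E, sample G, sample J, sample M, sample Q | the rooftop: sample B]
3. Technician goes to the rooftop with sample D and sample J.  [the basement: sample A, sample E, sample G, sample M, sample Q | the rooftop: sample B, sample D, sample J]
4. Technician goes back to the basement with sample D.  [the basement: sample A, sample D, sample E, sample G, sample M, sample Q | the rooftop: sample B, sample J]
5. Technician goes to the rooftop with sample A and sample E.  [the basement: sample D, sample G, sample M, sample Q | the rooftop: sample A, sample B, sample E, sample J]
6. Technician goes back to the basement with sample A.  [the basement: sample A, sample D, sample G, sample M, sample Q | the rooftop: sample B, sample E, sample J]
7. Technician goes to the rooftop with sample A and sample G.  [the basement: sample D, sample M, sample Q | the rooftop: sample A, sample B, sample E, sample G, sample J]
8. Technician goes back to the basement with sample B.  [the basement: sample B, sample D, sample M, sample Q | the rooftop: sample A, sample E, sample G, sample J]
9. Technician goes to the rooftop with sample D and sample M.  [the basement: sample B, sample Q | the rooftop: sample A, sample D, sample E, sample G, sample J, sample M]
10. Technician goes back to the basement with sample D.  [the basement: sample B, sample D, sample Q | the rooftop: sample A, sample E, sample G, sample J, sample M]
11. Technician goes to the rooftop with sample D and sample Q.  [the basement: sample B | the rooftop: sample A, sample D, sample E, sample G, sample J, sample M, sample Q]
12. Technician goes back to the basement with sample D.  [the basement: sample B, sample D | the rooftop: sample A, sample E, sample G, sample J, sample M, sample Q]
13. Technician goes to the rooftop with sample B and sample D.  [the basement: — | the rooftop: sample A, sample B, sample D, sample E, sample G, sample J, sample M, sample Q]

13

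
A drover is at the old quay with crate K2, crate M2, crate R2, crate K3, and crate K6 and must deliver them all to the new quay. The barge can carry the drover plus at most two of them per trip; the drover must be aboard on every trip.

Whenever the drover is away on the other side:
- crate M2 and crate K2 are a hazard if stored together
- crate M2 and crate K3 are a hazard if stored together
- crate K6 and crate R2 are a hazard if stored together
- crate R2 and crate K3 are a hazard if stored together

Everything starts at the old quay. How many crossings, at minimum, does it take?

Counting alone: the drover can take at most 2 across per trip to the new quay, so moving all 5 needs at least 3 loaded trips out, with a return between consecutive ones — at least 5 crossings.
The safety rule pushes this higher. Following every safe sequence of crossings, the most of the 5 that can be at the new quay as the barge arrives there on crossing 5 is 4 — never all 5.
So no plan with fewer than 7 crossings exists, and this one achieves 7:
1. Drover goes to the new quay with crate M2 and crate R2.  [the old quay: crate K2, crate K3, crate K6 | the new quay: crate M2, crate R2]
2. Drover goes back to the old quay alone.  [the old quay: crate K2, crate K3, crate K6 | the new quay: crate M2, crate R2]
3. Drover goes to the new quay with crate K2.  [the old quay: crate K3, crate K6 | the new quay: crate K2, crate M2, crate R2]
4. Drover goes back to the old quay with crate M2.  [the old quay: crate K3, crate K6, crate M2 | the new quay: crate K2, crate R2]
5. Drover goes to the new quay with crate K3 and crate K6.  [the old quay: crate M2 | the new quay: crate K2, crate K3, crate K6, crate R2]
6. Drover goes back to the old quay with crate R2.  [the old quay: crate M2, crate R2 | the new quay: crate K2, crate K3, crate K6]
7. Drover goes to the new quay with crate M2 and crate R2.  [the old quay: — | the new quay: crate K2, crate K3, crate K6, crate M2, crate R2]

7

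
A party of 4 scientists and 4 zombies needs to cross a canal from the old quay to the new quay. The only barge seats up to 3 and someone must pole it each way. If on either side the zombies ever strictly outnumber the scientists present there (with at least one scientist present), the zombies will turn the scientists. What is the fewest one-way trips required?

Counting alone: each trip to the new quay takes at most 3 across and each return brings at least 1 back, so after t trips out (and t−1 returns) at most 3t − (t−1) of the 8 are across; that first reaches 8 at t = 4, so at least 7 crossings are needed.
The safety rule pushes this higher. Following every safe sequence of crossings, the most of the 8 that can be at the new quay as the barge arrives there on crossing 7 is 7 — never all 8.
So no plan with fewer than 9 crossings exists, and this one achieves 9:
1. 2 zombies → the new quay.  (the old quay: 4S 2Z; the new quay: 0S 2Z)
2. 1 zombie ← the old quay.  (the old quay: 4S 3Z; the new quay: 0S 1Z)
3. 3 zombies → the new quay.  (the old quay: 4S 0Z; the new quay: 0S 4Z)
4. 1 zombie ← the old quay.  (the old quay: 4S 1Z; the new quay: 0S 3Z)
5. 3 scientists → the new quay.  (the old quay: 1S 1Z; the new quay: 3S 3Z)
6. 1 scientist and 1 zombie ← the old quay.  (the old quay: 2S 2Z; the new quay: 2S 2Z)
7. 2 scientists → the new quay.  (the old quay: 0S 2Z; the new quay: 4S 2Z)
8. 1 zombie ← the old quay.  (the old quay: 0S 3Z; the new quay: 4S 1Z)
9. 3 zombies → the new quay.  (the old quay: 0S 0Z; the new quay: 4S 4Z)

9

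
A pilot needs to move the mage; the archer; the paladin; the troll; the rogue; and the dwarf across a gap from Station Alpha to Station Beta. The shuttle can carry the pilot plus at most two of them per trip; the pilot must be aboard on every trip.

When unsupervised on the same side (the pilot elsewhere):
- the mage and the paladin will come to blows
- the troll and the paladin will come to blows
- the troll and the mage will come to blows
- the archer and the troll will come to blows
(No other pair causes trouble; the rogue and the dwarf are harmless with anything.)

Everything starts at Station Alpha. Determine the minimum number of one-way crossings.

Counting alone: the pilot can take at most 2 across per trip to Station Beta, so moving all 6 needs at least 3 loaded trips out, with a return between consecutive ones — at least 5 crossings.
The safety rule pushes this higher. Following every safe sequence of crossings, the most of the 6 that can be at Station Beta as the shuttle arrives there on crossings 5, 7 is 4, 5 respectively — never all 6.
So no plan with fewer than 9 crossings exists, and this one achieves 9:
1. Pilot goes to Station Beta with the mage and the troll.  [Station Alpha: the archer, the dwarf, the paladin, the rogue | Station Beta: the mage, the troll]
2. Pilot goes back to Station Alpha with the mage.  [Station Alpha: the archer, the dwarf, the mage, the paladin, the rogue | Station Beta: the troll]
3. Pilot goes to Station Beta with the archer and the mage.  [Station Alpha: the dwarf, the paladin, the rogue | Station Beta: the archer, the mage, the troll]
4. Pilot goes back to Station Alpha with the troll.  [Station Alpha: the dwarf, the paladin, the rogue, the troll | Station Beta: the archer, the mage]
5. Pilot goes to Station Beta with the paladin and the rogue.  [Station Alpha: the dwarf, the troll | Station Beta: the archer, the mage, the paladin, the rogue]
6. Pilot goes back to Station Alpha with the mage.  [Station Alpha: the dwarf, the mage, the troll | Station Beta: the archer, the paladin, the rogue]
7. Pilot goes to Station Beta with the dwarf and the mage.  [Station Alpha: the troll | Station Beta: the archer, the dwarf, the mage, the paladin, the rogue]
8. Pilot goes back to Station Alpha with the mage.  [Station Alpha: the mage, the troll | Station Beta: the archer, the dwarf, the paladin, the rogue]
9. Pilot goes to Station Beta with the mage and the troll.  [Station Alpha: — | Station Beta: the archer, the dwarf, the mage, the paladin, the rogue, the troll]

9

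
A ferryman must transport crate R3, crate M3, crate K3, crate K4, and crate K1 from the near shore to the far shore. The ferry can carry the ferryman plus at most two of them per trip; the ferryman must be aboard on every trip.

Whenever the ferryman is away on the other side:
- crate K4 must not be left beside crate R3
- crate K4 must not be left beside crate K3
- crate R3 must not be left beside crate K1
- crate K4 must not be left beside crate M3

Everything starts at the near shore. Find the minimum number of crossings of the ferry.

Counting alone: the ferryman can take at most 2 across per trip to the far shore, so moving all 5 needs at least 3 loaded trips out, with a return between consecutive ones — at least 5 crossings.
The plan below uses exactly 5 crossings, so it is optimal:
1. Ferryman goes to the far shore with crate K4 and crate R3.  [the near shore: crate K1, crate K3, crate M3 | the far shore: crate K4, crate R3]
2. Ferryman goes back to the near shore with crate K4.  [the near shore: crate K1, crate K3, crate K4, crate M3 | the far shore: crate R3]
3. Ferryman goes to the far shore with crate K3 and crate M3.  [the near shore: crate K1, crate K4 | the far shore: crate K3, crate M3, crate R3]
4. Ferryman goes back to the near shore alone.  [the near shore: crate K1, crate K4 | the far shore: crate K3, crate M3, crate R3]
5. Ferryman goes to the far shore with crate K1 and crate K4.  [the near shore: — | the far shore: crate K1, crate K3, crate K4, crate M3, crate R3]

5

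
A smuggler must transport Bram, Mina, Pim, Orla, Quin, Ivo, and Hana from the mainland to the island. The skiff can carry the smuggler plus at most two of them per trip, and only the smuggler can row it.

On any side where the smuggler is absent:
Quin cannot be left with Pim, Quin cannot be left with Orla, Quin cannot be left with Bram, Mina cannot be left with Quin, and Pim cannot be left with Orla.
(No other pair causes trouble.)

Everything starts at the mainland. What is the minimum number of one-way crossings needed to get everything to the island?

11

Counting alone: the smuggler can take at most 2 across per trip to the island, so moving all 7 needs at least 4 loaded trips out, with a return between consecutive ones — at least 7 crossings.
The safety rule pushes this higher. Following every safe sequence of crossings, the most of the 7 that can be at the island as the skiff arrives there on crossings 7, 9 is 5, 6 respectively — never all 7.
So no plan with fewer than 11 crossings exists, and this one achieves 11:
1. Smuggler goes to the island with Pim and Quin.
2. Smuggler goes back to the mainland with Pim.
3. Smuggler goes to the island with Bram and Pim.
4. Smuggler goes back to the mainland with Quin.
5. Smuggler goes to the island with Mina and Orla.
6. Smuggler goes back to the mainland with Pim.
7. Smuggler goes to the island with Ivo and Pim.
8. Smuggler goes back to the mainland with Pim.
9. Smuggler goes to the island with Hana and Pim.
10. Smuggler goes back to the mainland with Pim.
11. Smuggler goes to the island with Pim and Quin.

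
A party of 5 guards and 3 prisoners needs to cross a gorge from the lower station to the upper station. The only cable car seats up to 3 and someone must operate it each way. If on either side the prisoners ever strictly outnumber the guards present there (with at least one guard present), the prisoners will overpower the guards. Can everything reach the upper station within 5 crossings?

No

Counting alone: each trip to the upper station takes at most 3 across and each return brings at least 1 back, so after t trips out (and t−1 returns) at most 3t − (t−1) of the 8 are across; that first reaches 8 at t = 4, so at least 7 crossings are needed.
Since 5 < 7, 5 crossings cannot be enough. (The shortest complete plan in fact takes 7:)
1. 2 prisoners → the upper station.  (the lower station: 5G 1P; the upper station: 0G 2P)
2. 1 prisoner ← the lower station.  (the lower station: 5G 2P; the upper station: 0G 1P)
3. 2 guards and 1 prisoner → the upper station.  (the lower station: 3G 1P; the upper station: 2G 2P)
4. 1 prisoner ← the lower station.  (the lower station: 3G 2P; the upper station: 2G 1P)
5. 1 guard and 2 prisoners → the upper station.  (the lower station: 2G 0P; the upper station: 3G 3P)
6. 1 prisoner ← the lower station.  (the lower station: 2G 1P; the upper station: 3G 2P)
7. 2 guards and 1 prisoner → the upper station.  (the lower station: 0G 0P; the upper station: 5G 3P)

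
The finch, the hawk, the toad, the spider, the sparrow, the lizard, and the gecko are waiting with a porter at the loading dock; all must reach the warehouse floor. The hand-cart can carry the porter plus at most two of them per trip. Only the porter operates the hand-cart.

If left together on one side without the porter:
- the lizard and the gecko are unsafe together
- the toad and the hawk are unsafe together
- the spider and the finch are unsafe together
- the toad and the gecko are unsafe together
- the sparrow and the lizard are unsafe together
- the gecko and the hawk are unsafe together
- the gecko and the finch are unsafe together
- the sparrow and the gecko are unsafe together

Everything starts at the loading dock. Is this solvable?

Whatever the first load, the items left behind include a forbidden pair without the porter. No opening move is safe, so no plan exists.

No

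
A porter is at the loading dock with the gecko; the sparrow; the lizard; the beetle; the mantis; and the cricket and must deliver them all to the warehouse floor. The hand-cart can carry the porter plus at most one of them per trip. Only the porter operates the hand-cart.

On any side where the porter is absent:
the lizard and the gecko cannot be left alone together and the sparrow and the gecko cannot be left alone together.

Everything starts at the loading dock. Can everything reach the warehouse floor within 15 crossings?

Yes

Yes — this plan uses 13 crossings (≤ 15):
1. Porter goes to the warehouse floor with the gecko.  [the loading dock: the beetle, the cricket, the lizard, the mantis, the sparrow | the warehouse floor: the gecko]
2. Porter goes back to the loading dock alone.  [the loading dock: the beetle, the cricket, the lizard, the mantis, the sparrow | the warehouse floor: the gecko]
3. Porter goes to the warehouse floor with the sparrow.  [the loading dock: the beetle, the cricket, the lizard, the mantis | the warehouse floor: the gecko, the sparrow]
4. Porter goes back to the loading dock with the gecko.  [the loading dock: the beetle, the cricket, the gecko, the lizard, the mantis | the warehouse floor: the sparrow]
5. Porter goes to the warehouse floor with the lizard.  [the loading dock: the beetle, the cricket, the gecko, the mantis | the warehouse floor: the lizard, the sparrow]
6. Porter goes back to the loading dock alone.  [the loading dock: the beetle, the cricket, the gecko, the mantis | the warehouse floor: the lizard, the sparrow]
7. Porter goes to the warehouse floor with the beetle.  [the loading dock: the cricket, the gecko, the mantis | the warehouse floor: the beetle, the lizard, the sparrow]
8. Porter goes back to the loading dock alone.  [the loading dock: the cricket, the gecko, the mantis | the warehouse floor: the beetle, the lizard, the sparrow]
9. Porter goes to the warehouse floor with the mantis.  [the loading dock: the cricket, the gecko | the warehouse floor: the beetle, the lizard, the mantis, the sparrow]
10. Porter goes back to the loading dock alone.  [the loading dock: the cricket, the gecko | the warehouse floor: the beetle, the lizard, the mantis, the sparrow]
11. Porter goes to the warehouse floor with the cricket.  [the loading dock: the gecko | the warehouse floor: the beetle, the cricket, the lizard, the mantis, the sparrow]
12. Porter goes back to the loading dock alone.  [the loading dock: the gecko | the warehouse floor: the beetle, the cricket, the lizard, the mantis, the sparrow]
13. Porter goes to the warehouse floor with the gecko.  [the loading dock: — | the warehouse floor: the beetle, the cricket, the gecko, the lizard, the mantis, the sparrow]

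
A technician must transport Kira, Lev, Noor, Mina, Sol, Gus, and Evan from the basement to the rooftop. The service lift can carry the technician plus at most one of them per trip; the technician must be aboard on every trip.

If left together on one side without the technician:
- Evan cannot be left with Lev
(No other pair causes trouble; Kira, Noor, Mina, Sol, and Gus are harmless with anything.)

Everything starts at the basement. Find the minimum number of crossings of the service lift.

13

Counting alone: the technician can take at most 1 across per trip to the rooftop, so moving all 7 needs at least 7 loaded trips out, with a return between consecutive ones — at least 13 crossings.
The plan below uses exactly 13 crossings, so it is optimal:
1. Technician goes to the rooftop with Lev.  [the basement: Evan, Gus, Kira, Mina, Noor, Sol | the rooftop: Lev]
2. Technician goes back to the basement alone.  [the basement: Evan, Gus, Kira, Mina, Noor, Sol | the rooftop: Lev]
3. Technician goes to the rooftop with Kira.  [the basement: Evan, Gus, Mina, Noor, Sol | the rooftop: Kira, Lev]
4. Technician goes back to the basement alone.  [the basement: Evan, Gus, Mina, Noor, Sol | the rooftop: Kira, Lev]
5. Technician goes to the rooftop with Noor.  [the basement: Evan, Gus, Mina, Sol | the rooftop: Kira, Lev, Noor]
6. Technician goes back to the basement alone.  [the basement: Evan, Gus, Mina, Sol | the rooftop: Kira, Lev, Noor]
7. Technician goes to the rooftop with Mina.  [the basement: Evan, Gus, Sol | the rooftop: Kira, Lev, Mina, Noor]
8. Technician goes back to the basement alone.  [the basement: Evan, Gus, Sol | the rooftop: Kira, Lev, Mina, Noor]
9. Technician goes to the rooftop with Sol.  [the basement: Evan, Gus | the rooftop: Kira, Lev, Mina, Noor, Sol]
10. Technician goes back to the basement alone.  [the basement: Evan, Gus | the rooftop: Kira, Lev, Mina, Noor, Sol]
11. Technician goes to the rooftop with Gus.  [the basement: Evan | the rooftop: Gus, Kira, Lev, Mina, Noor, Sol]
12. Technician goes back to the basement alone.  [the basement: Evan | the rooftop: Gus, Kira, Lev, Mina, Noor, Sol]
13. Technician goes to the rooftop with Evan.  [the basement: — | the rooftop: Evan, Gus, Kira, Lev, Mina, Noor, Sol]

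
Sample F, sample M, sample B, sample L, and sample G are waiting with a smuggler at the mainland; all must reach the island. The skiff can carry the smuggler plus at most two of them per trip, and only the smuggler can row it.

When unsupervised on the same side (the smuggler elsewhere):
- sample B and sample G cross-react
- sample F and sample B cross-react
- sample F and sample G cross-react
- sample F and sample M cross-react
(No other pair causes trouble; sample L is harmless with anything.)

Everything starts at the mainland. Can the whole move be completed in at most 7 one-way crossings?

Yes

Yes — this plan uses 7 crossings (≤ 7):
1. Smuggler goes to the island with sample B and sample F.  [the mainland: sample G, sample L, sample M | the island: sample B, sample F]
2. Smuggler goes back to the mainland with sample F.  [the mainland: sample F, sample G, sample L, sample M | the island: sample B]
3. Smuggler goes to the island with sample F and sample M.  [the mainland: sample G, sample L | the island: sample B, sample F, sample M]
4. Smuggler goes back to the mainland with sample F.  [the mainland: sample F, sample G, sample L | the island: sample B, sample M]
5. Smuggler goes to the island with sample F and sample L.  [the mainland: sample G | the island: sample B, sample F, sample L, sample M]
6. Smuggler goes back to the mainland with sample F.  [the mainland: sample F, sample G | the island: sample B, sample L, sample M]
7. Smuggler goes to the island with sample F and sample G.  [the mainland: — | the island: sample B, sample F, sample G, sample L, sample M]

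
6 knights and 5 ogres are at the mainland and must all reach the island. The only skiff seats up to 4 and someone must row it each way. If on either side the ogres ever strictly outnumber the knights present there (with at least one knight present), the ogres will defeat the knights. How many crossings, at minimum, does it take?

Counting alone: each trip to the island takes at most 4 across and each return brings at least 1 back, so after t trips out (and t−1 returns) at most 4t − (t−1) of the 11 are across; that first reaches 11 at t = 4, so at least 7 crossings are needed.
The plan below uses exactly 7 crossings, so it is optimal:
1. 2 ogres → the island.  (the mainland: 6K 3O; the island: 0K 2O)
2. 1 ogre ← the mainland.  (the mainland: 6K 4O; the island: 0K 1O)
3. 4 ogres → the island.  (the mainland: 6K 0O; the island: 0K 5O)
4. 1 ogre ← the mainland.  (the mainland: 6K 1O; the island: 0K 4O)
5. 4 knights → the island.  (the mainland: 2K 1O; the island: 4K 4O)
6. 1 ogre ← the mainland.  (the mainland: 2K 2O; the island: 4K 3O)
7. 2 knights and 2 ogres → the island.  (the mainland: 0K 0O; the island: 6K 5O)

7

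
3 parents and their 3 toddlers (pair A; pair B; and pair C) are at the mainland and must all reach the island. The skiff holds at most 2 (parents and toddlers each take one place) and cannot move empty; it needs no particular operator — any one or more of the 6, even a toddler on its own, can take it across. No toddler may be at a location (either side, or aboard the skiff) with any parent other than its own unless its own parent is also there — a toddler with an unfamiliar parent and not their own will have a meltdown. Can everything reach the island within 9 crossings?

Counting alone: each trip to the island takes at most 2 across and each return brings at least 1 back, so after t trips out (and t−1 returns) at most 2t − (t−1) of the 6 are across; that first reaches 6 at t = 5, so at least 9 crossings are needed.
The safety rule pushes this higher. Following every safe sequence of crossings, the most of the 6 that can be at the island as the skiff arrives there on crossing 9 is 5 — never all 6.
So the move cannot be finished within 9 crossings. (The shortest complete plan takes 11:)
1. parent A and toddler A cross → the island.
2. parent A crosses ← the mainland.
3. toddler B and toddler C cross → the island.
4. toddler A crosses ← the mainland.
5. parent B and parent C cross → the island.
6. parent B and toddler B cross ← the mainland.
7. parent A and parent B cross → the island.
8. toddler C crosses ← the mainland.
9. toddler A and toddler B cross → the island.
10. parent C crosses ← the mainland.
11. parent C and toddler C cross → the island.

No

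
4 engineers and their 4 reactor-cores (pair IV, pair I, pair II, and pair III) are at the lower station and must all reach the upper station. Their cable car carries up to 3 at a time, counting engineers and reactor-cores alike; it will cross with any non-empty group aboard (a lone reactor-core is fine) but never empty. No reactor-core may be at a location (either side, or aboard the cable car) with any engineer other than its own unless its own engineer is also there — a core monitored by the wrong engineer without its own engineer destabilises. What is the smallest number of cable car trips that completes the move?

9

Counting alone: each trip to the upper station takes at most 3 across and each return brings at least 1 back, so after t trips out (and t−1 returns) at most 3t − (t−1) of the 8 are across; that first reaches 8 at t = 4, so at least 7 crossings are needed.
The safety rule pushes this higher. Following every safe sequence of crossings, the most of the 8 that can be at the upper station as the cable car arrives there on crossing 7 is 7 — never all 8.
So no plan with fewer than 9 crossings exists, and this one achieves 9:
1. engineer IV and reactor-core IV cross → the upper station.
2. engineer IV crosses ← the lower station.
3. engineer I, engineer IV, and reactor-core I cross → the upper station.
4. engineer IV and reactor-core IV cross ← the lower station.
5. engineer II, engineer III, and engineer IV cross → the upper station.
6. reactor-core I crosses ← the lower station.
7. reactor-core I and reactor-core IV cross → the upper station.
8. reactor-core IV crosses ← the lower station.
9. reactor-core II, reactor-core III, and reactor-core IV cross → the upper station.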